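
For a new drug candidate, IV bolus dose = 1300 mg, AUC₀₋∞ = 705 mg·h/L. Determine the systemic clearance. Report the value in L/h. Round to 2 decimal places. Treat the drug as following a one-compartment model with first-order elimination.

CL = Dose / AUC = 1300 / 705 = 1.844 L/h

1.84 L/h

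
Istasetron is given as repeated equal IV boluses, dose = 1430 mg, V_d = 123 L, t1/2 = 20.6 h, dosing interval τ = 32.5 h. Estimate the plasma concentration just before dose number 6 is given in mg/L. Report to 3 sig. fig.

5.83 mg/L

C₀ per dose = Dose / Vd = 1430 / 123 = 11.63 mg/L
k = ln2 / t½ = 0.693147 / 20.6 = 0.03365 h⁻¹
Fraction remaining after one interval: r = e^(−kτ) = e^(−0.03365 × 32.5) = 0.3350
Before dose 6, 5 doses have been given (aged 1τ, 2τ, 3τ, 4τ, 5τ).
C_trough = C₀ × (r + r² + … + r^5) = C₀ × r(1−r^5)/(1−r)
        = 11.63 × 0.3350 × (1 − 0.004219) / (1 − 0.3350) = 5.834 mg/L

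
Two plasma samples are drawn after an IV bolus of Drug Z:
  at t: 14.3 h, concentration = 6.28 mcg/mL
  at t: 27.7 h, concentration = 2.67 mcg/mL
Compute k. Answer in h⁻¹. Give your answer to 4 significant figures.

0.06383 h⁻¹

k = ln(C₁/C₂) / (t₂ − t₁) = ln(6.28/2.67) / (27.7 − 14.3)
  = 0.8553 / 13.40 = 0.06383 h⁻¹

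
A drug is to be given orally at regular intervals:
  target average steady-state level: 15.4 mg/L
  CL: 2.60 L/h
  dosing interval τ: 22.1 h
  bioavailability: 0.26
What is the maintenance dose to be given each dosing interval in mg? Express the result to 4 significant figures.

At steady state, F × (Dose/τ) = Css × CL.
Dose = Css × CL × τ / F = 15.4 × 2.600 × 22.1 / 0.26 = 3403 mg

3403 mg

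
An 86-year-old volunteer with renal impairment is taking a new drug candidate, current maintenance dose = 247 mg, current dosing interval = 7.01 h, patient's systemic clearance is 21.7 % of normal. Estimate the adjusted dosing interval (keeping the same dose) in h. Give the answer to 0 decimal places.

32 h

To keep the same average steady-state level, dosing rate must scale with clearance.
CL ratio = 21.7 / 100 = 0.2170
New interval (same dose) = 7.01 / 0.2170 = 32.30 h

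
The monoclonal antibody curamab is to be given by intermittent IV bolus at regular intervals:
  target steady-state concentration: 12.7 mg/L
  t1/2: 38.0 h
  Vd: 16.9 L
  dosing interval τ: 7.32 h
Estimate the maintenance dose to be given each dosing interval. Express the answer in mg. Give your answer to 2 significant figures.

29 mg

k = ln2 / t½ = 0.693147 / 38.0 = 0.01824 h⁻¹
CL = k × Vd = 0.01824 × 16.9 = 0.3083 L/h
At steady state, Dose/τ = Css × CL.
Dose = Css × CL × τ = 12.7 × 0.3083 × 7.32 = 28.66 mg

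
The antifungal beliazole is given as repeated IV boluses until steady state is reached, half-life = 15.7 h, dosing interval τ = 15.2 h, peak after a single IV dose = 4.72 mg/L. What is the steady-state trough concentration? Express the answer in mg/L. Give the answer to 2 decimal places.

4.94 mg/L

k = ln2 / t½ = 0.693147 / 15.7 = 0.04415 h⁻¹
e^(−kτ) = e^(−0.04415 × 15.2) = 0.5112
Accumulation ratio R = 1 / (1 − e^(−kτ)) = 1 / (1 − 0.5112) = 2.046
Steady-state trough = C₀ × R × e^(−kτ) = 4.72 × 2.046 × 0.5112 = 4.937 mg/L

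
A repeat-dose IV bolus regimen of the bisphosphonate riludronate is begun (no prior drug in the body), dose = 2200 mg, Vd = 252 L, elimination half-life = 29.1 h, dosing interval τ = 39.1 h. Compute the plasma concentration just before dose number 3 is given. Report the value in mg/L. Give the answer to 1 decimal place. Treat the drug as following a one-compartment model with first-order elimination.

4.8 mg/L

C₀ per dose = Dose / Vd = 2200 / 252 = 8.730 mg/L
k = ln2 / t½ = 0.693147 / 29.1 = 0.02382 h⁻¹
Fraction remaining after one interval: r = e^(−kτ) = e^(−0.02382 × 39.1) = 0.3940
Before dose 3, 2 doses have been given (aged 1τ, 2τ).
C_trough = C₀ × (r + r²) = 8.730 × (0.3940 + 0.1552) = 4.795 mg/L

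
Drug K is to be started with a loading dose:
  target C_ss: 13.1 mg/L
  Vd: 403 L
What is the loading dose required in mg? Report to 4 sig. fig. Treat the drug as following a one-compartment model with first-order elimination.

LD = Css × Vd = 13.1 × 403 = 5279 mg

5279 mg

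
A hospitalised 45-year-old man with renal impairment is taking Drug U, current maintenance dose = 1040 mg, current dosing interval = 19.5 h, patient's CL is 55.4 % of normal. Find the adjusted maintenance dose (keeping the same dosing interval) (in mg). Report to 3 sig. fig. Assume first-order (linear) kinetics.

To keep the same average steady-state level, dosing rate must scale with clearance.
CL ratio = 55.4 / 100 = 0.5540
New dose (same interval) = 1040 × 0.5540 = 576.2 mg

576 mg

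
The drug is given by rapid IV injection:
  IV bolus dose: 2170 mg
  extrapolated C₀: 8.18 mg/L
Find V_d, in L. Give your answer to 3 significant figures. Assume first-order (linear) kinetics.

265 L

Vd = Dose / C₀ = 2170 / 8.18 = 265.3 L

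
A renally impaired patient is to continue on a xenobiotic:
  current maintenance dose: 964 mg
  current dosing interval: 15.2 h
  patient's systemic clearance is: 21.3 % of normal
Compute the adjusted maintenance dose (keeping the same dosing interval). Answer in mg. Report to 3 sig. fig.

To keep the same average steady-state level, dosing rate must scale with clearance.
CL ratio = 21.3 / 100 = 0.2130
New dose (same interval) = 964 × 0.2130 = 205.3 mg

205 mg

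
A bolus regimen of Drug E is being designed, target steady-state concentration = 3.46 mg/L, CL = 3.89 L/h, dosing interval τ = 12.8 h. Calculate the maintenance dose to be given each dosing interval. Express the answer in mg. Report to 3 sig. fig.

At steady state, Dose/τ = Css × CL.
Dose = Css × CL × τ = 3.46 × 3.890 × 12.8 = 172.3 mg

172 mg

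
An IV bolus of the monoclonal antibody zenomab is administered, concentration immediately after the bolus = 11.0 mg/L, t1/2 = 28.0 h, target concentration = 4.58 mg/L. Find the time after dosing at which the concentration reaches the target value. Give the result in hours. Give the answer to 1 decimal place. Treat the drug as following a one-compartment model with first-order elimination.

k = ln2 / t½ = 0.693147 / 28.0 = 0.02476 h⁻¹
t = ln(C₀ / C) / k = ln(11.00 / 4.58) / 0.02476
  = ln(2.402) / 0.02476 = 0.8763 / 0.02476 = 35.39 h

35.4 h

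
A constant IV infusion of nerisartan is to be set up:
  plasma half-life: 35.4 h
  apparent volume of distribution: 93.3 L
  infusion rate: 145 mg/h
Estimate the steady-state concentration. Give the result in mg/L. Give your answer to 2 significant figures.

k = ln2 / t½ = 0.693147 / 35.4 = 0.01958 h⁻¹
CL = k × Vd = 0.01958 × 93.3 = 1.827 L/h
At steady state Css = R₀ / CL = 145 / 1.827 = 79.37 mg/L

79 mg/L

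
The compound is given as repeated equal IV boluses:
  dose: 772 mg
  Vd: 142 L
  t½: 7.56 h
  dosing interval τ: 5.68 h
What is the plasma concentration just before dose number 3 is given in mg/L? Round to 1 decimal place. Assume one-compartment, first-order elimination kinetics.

C₀ per dose = Dose / Vd = 772 / 142 = 5.437 mg/L
k = ln2 / t½ = 0.693147 / 7.56 = 0.09169 h⁻¹
Fraction remaining after one interval: r = e^(−kτ) = e^(−0.09169 × 5.68) = 0.5940
Before dose 3, 2 doses have been given (aged 1τ, 2τ).
C_trough = C₀ × (r + r²) = 5.437 × (0.5940 + 0.3528) = 5.148 mg/L

5.1 mg/L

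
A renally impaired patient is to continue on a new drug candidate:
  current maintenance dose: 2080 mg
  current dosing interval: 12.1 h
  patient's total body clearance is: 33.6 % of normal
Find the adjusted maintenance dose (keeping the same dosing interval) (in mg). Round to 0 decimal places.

699 mg

To keep the same average steady-state level, dosing rate must scale with clearance.
CL ratio = 33.6 / 100 = 0.3360
New dose (same interval) = 2080 × 0.3360 = 698.9 mg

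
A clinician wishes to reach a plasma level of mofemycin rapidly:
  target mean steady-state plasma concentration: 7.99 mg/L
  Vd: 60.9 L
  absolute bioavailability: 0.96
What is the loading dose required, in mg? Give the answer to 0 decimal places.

507 mg

LD = Css × Vd / F = 7.99 × 60.9 / 0.96 = 506.9 mg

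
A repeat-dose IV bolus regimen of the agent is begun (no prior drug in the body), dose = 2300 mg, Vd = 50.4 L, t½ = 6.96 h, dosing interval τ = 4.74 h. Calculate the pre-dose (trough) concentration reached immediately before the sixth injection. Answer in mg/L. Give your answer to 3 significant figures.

68.5 mg/L

C₀ per dose = Dose / Vd = 2300 / 50.4 = 45.63 mg/L
k = ln2 / t½ = 0.693147 / 6.96 = 0.09959 h⁻¹
Fraction remaining after one interval: r = e^(−kτ) = e^(−0.09959 × 4.74) = 0.6237
Before dose 6, 5 doses have been given (aged 1τ, 2τ, 3τ, 4τ, 5τ).
C_trough = C₀ × (r + r² + … + r^5) = C₀ × r(1−r^5)/(1−r)
        = 45.63 × 0.6237 × (1 − 0.09438) / (1 − 0.6237) = 68.49 mg/L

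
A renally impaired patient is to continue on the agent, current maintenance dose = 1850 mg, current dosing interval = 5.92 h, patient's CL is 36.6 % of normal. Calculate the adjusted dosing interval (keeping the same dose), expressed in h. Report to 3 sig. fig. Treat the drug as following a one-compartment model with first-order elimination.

16.2 h

To keep the same average steady-state level, dosing rate must scale with clearance.
CL ratio = 36.6 / 100 = 0.3660
New interval (same dose) = 5.92 / 0.3660 = 16.17 h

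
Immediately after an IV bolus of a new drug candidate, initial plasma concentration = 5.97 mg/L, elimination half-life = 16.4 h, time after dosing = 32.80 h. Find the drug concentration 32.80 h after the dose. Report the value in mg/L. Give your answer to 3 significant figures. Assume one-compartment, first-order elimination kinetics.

k = ln2 / t½ = 0.693147 / 16.4 = 0.04227 h⁻¹
t / t½ = 32.80 / 16.4 = 2 half-lives
C = C₀ × (1/2)^2 = 5.970 × 0.2500 = 1.493 mg/L

1.49 mg/L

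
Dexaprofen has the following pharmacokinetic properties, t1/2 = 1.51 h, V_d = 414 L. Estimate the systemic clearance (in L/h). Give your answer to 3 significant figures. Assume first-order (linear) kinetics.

190 L/h

k = ln2 / t½ = 0.693147 / 1.51 = 0.4590 h⁻¹
CL = k × Vd = 0.4590 × 414 = 190.0 L/h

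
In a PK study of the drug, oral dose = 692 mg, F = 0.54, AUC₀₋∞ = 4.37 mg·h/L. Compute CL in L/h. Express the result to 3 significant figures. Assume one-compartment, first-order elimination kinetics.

85.5 L/h

CL = F·Dose / AUC = 0.54 × 692 / 4.37 = 85.51 L/h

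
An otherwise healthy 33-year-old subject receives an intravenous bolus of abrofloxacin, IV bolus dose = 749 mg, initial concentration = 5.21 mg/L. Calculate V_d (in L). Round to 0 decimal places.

144 L

Vd = Dose / C₀ = 749.0 / 5.21 = 143.8 L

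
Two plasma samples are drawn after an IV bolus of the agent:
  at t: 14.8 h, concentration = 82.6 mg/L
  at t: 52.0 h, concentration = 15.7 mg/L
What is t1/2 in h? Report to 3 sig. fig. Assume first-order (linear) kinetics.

15.5 h

k = ln(C₁/C₂) / (t₂ − t₁) = ln(82.6/15.7) / (52.0 − 14.8)
  = 1.660 / 37.20 = 0.04462 h⁻¹
t½ = ln2 / k = 0.693147 / 0.04462 = 15.53 h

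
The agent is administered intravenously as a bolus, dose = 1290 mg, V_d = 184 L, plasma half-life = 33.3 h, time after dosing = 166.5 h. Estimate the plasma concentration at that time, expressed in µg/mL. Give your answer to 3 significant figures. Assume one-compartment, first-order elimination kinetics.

0.219 µg/mL

C₀ = Dose / Vd = 1290 / 184 = 7.011 mg/L
k = ln2 / t½ = 0.693147 / 33.3 = 0.02082 h⁻¹
t / t½ = 166.5 / 33.3 = 5 half-lives
C = C₀ × (1/2)^5 = 7.011 × 0.03125 = 0.2191 mg/L
(0.2191 mg/L = 0.2191 µg/mL)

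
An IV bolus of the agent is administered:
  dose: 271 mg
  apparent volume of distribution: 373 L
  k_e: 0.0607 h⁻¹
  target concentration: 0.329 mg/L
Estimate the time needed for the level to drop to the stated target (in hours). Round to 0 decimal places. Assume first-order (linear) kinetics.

C₀ = Dose / Vd = 271.0 / 373 = 0.7265 mg/L
t = ln(C₀ / C) / k = ln(0.7265 / 0.329) / 0.06070
  = ln(2.208) / 0.06070 = 0.7921 / 0.06070 = 13.05 h

13 h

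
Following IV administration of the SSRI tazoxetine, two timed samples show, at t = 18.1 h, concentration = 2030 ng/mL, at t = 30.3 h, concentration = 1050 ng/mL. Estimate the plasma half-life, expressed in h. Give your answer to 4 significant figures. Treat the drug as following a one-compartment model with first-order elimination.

12.83 h

k = ln(C₁/C₂) / (t₂ − t₁) = ln(2030/1050) / (30.3 − 18.1)
  = 0.6592 / 12.20 = 0.05403 h⁻¹
t½ = ln2 / k = 0.693147 / 0.05403 = 12.83 h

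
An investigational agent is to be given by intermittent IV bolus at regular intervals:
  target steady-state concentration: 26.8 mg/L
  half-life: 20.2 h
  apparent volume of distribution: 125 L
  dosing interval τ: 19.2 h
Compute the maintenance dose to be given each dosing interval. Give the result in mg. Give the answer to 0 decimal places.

2207 mg

k = ln2 / t½ = 0.693147 / 20.2 = 0.03431 h⁻¹
CL = k × Vd = 0.03431 × 125 = 4.289 L/h
At steady state, Dose/τ = Css × CL.
Dose = Css × CL × τ = 26.8 × 4.289 × 19.2 = 2207 mg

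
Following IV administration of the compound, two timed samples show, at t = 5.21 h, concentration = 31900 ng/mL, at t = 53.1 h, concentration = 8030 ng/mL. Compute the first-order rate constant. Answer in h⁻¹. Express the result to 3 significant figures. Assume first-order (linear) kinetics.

k = ln(C₁/C₂) / (t₂ − t₁) = ln(31900/8030) / (53.1 − 5.21)
  = 1.379 / 47.89 = 0.02880 h⁻¹

0.0288 h⁻¹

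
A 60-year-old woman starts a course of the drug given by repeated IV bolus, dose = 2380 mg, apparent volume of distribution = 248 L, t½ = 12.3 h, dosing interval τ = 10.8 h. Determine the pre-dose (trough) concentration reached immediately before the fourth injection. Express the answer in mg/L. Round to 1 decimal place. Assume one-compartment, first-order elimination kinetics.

C₀ per dose = Dose / Vd = 2380 / 248 = 9.597 mg/L
k = ln2 / t½ = 0.693147 / 12.3 = 0.05635 h⁻¹
Fraction remaining after one interval: r = e^(−kτ) = e^(−0.05635 × 10.8) = 0.5441
Before dose 4, 3 doses have been given (aged 1τ, 2τ, 3τ).
C_trough = C₀ × (r + r² + … + r^3) = C₀ × r(1−r^3)/(1−r)
        = 9.597 × 0.5441 × (1 − 0.1611) / (1 − 0.5441) = 9.608 mg/L

9.6 mg/L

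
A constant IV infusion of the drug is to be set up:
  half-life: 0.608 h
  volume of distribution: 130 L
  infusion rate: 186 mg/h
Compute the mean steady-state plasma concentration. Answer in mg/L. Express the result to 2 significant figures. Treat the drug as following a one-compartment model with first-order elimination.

1.3 mg/L

k = ln2 / t½ = 0.693147 / 0.608 = 1.140 h⁻¹
CL = k × Vd = 1.140 × 130 = 148.2 L/h
At steady state Css = R₀ / CL = 186 / 148.2 = 1.255 mg/L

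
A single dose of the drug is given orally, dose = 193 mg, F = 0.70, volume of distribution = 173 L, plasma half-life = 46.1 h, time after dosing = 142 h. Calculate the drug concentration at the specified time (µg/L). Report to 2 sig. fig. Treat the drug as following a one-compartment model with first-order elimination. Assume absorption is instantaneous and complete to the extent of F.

92 µg/L

Amount reaching circulation = F × Dose = 0.70 × 193.0 = 135.1 mg
C₀ = F·Dose / Vd = 135.1 / 173 = 0.7809 mg/L
k = ln2 / t½ = 0.693147 / 46.1 = 0.01504 h⁻¹
C = C₀ · e^(−k·t) = 0.7809 × e^(−0.01504 × 142)
  = 0.7809 × 0.1182 = 0.09230 mg/L
Convert: 0.09230 mg/L × 1000 = 92.30 µg/L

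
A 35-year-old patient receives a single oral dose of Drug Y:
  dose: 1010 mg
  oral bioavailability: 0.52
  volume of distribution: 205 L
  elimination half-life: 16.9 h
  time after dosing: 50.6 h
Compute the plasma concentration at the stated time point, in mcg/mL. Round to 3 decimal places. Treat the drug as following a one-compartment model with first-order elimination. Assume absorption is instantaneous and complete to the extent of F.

Amount reaching circulation = F × Dose = 0.52 × 1010 = 525.2 mg
C₀ = F·Dose / Vd = 525.2 / 205 = 2.562 mg/L
k = ln2 / t½ = 0.693147 / 16.9 = 0.04101 h⁻¹
C = C₀ · e^(−k·t) = 2.562 × e^(−0.04101 × 50.6)
  = 2.562 × 0.1255 = 0.3215 mg/L
(0.3215 mg/L = 0.3215 mcg/mL)

0.322 mcg/mL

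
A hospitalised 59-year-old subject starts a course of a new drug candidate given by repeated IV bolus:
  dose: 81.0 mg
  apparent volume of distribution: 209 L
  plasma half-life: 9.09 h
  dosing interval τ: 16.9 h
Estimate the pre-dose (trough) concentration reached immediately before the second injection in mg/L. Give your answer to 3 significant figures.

C₀ per dose = Dose / Vd = 81.0 / 209 = 0.3876 mg/L
k = ln2 / t½ = 0.693147 / 9.09 = 0.07625 h⁻¹
Fraction remaining after one interval: r = e^(−kτ) = e^(−0.07625 × 16.9) = 0.2756
Before dose 2, 1 dose has been given (aged 1τ).
C_trough = C₀ × r = 0.3876 × 0.2756 = 0.1068 mg/L

0.107 mg/L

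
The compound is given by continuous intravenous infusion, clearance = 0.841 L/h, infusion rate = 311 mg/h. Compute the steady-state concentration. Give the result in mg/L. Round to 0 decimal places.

370 mg/L

At steady state Css = R₀ / CL = 311 / 0.8410 = 369.8 mg/L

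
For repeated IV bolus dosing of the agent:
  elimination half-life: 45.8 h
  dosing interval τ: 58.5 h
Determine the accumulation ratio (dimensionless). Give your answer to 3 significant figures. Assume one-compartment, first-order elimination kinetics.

1.70

k = ln2 / t½ = 0.693147 / 45.8 = 0.01513 h⁻¹
e^(−kτ) = e^(−0.01513 × 58.5) = 0.4127
Accumulation ratio R = 1 / (1 − e^(−kτ)) = 1 / (1 − 0.4127) = 1.703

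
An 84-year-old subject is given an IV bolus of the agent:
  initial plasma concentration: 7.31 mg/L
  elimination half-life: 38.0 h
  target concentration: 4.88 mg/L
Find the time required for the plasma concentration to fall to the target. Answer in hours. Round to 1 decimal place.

22.2 h

k = ln2 / t½ = 0.693147 / 38.0 = 0.01824 h⁻¹
t = ln(C₀ / C) / k = ln(7.310 / 4.88) / 0.01824
  = ln(1.498) / 0.01824 = 0.4041 / 0.01824 = 22.15 h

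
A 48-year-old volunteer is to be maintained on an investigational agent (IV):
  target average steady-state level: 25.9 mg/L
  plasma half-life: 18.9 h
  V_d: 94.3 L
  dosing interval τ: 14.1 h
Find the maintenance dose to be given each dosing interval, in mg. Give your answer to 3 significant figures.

1260 mg

k = ln2 / t½ = 0.693147 / 18.9 = 0.03667 h⁻¹
CL = k × Vd = 0.03667 × 94.3 = 3.458 L/h
At steady state, Dose/τ = Css × CL.
Dose = Css × CL × τ = 25.9 × 3.458 × 14.1 = 1263 mg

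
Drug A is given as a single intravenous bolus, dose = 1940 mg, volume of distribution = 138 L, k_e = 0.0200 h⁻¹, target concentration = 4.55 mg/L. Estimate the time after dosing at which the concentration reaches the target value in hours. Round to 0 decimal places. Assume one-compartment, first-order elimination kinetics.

C₀ = Dose / Vd = 1940 / 138 = 14.06 mg/L
t = ln(C₀ / C) / k = ln(14.06 / 4.55) / 0.02000
  = ln(3.090) / 0.02000 = 1.128 / 0.02000 = 56.40 h

56 h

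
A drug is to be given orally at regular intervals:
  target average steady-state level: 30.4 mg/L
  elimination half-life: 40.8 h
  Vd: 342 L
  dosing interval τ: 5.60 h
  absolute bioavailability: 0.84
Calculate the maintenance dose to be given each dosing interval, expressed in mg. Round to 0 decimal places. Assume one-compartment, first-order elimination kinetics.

1178 mg

k = ln2 / t½ = 0.693147 / 40.8 = 0.01699 h⁻¹
CL = k × Vd = 0.01699 × 342 = 5.811 L/h
At steady state, F × (Dose/τ) = Css × CL.
Dose = Css × CL × τ / F = 30.4 × 5.811 × 5.60 / 0.84 = 1178 mg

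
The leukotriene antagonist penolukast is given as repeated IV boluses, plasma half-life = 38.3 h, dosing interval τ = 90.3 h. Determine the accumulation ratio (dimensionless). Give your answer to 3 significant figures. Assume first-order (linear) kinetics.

k = ln2 / t½ = 0.693147 / 38.3 = 0.01810 h⁻¹
e^(−kτ) = e^(−0.01810 × 90.3) = 0.1951
Accumulation ratio R = 1 / (1 − e^(−kτ)) = 1 / (1 − 0.1951) = 1.242

1.24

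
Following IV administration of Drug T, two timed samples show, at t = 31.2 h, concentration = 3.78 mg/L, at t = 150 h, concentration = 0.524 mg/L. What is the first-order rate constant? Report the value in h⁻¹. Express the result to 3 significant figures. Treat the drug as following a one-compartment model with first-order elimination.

k = ln(C₁/C₂) / (t₂ − t₁) = ln(3.78/0.524) / (150 − 31.2)
  = 1.976 / 118.8 = 0.01663 h⁻¹

0.0166 h⁻¹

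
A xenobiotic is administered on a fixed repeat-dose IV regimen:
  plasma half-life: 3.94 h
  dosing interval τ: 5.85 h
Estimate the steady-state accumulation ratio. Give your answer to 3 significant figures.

k = ln2 / t½ = 0.693147 / 3.94 = 0.1759 h⁻¹
e^(−kτ) = e^(−0.1759 × 5.85) = 0.3574
Accumulation ratio R = 1 / (1 − e^(−kτ)) = 1 / (1 − 0.3574) = 1.556

1.56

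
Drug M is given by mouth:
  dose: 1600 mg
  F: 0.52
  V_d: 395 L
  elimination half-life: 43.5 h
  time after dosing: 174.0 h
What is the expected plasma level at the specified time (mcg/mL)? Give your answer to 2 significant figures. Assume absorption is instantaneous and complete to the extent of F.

Amount reaching circulation = F × Dose = 0.52 × 1600 = 832.0 mg
C₀ = F·Dose / Vd = 832.0 / 395 = 2.106 mg/L
k = ln2 / t½ = 0.693147 / 43.5 = 0.01593 h⁻¹
t / t½ = 174.0 / 43.5 = 4 half-lives
C = C₀ × (1/2)^4 = 2.106 × 0.06250 = 0.1316 mg/L
(0.1316 mg/L = 0.1316 mcg/mL)

0.13 mcg/mL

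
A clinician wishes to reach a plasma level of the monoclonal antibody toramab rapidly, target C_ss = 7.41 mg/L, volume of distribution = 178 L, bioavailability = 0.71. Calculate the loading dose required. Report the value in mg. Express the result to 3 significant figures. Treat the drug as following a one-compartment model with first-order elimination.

LD = Css × Vd / F = 7.41 × 178 / 0.71 = 1858 mg

1860 mg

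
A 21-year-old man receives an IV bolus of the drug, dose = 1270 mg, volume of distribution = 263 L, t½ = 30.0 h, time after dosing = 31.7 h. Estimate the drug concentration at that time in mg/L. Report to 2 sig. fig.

C₀ = Dose / Vd = 1270 / 263 = 4.829 mg/L
k = ln2 / t½ = 0.693147 / 30.0 = 0.02310 h⁻¹
C = C₀ · e^(−k·t) = 4.829 × e^(−0.02310 × 31.7)
  = 4.829 × 0.4808 = 2.322 mg/L

2.3 mg/L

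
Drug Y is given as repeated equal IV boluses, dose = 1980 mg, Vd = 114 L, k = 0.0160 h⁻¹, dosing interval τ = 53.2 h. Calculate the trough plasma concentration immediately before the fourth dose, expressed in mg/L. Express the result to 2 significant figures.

12 mg/L

C₀ per dose = Dose / Vd = 1980 / 114 = 17.37 mg/L
Fraction remaining after one interval: r = e^(−kτ) = e^(−0.01600 × 53.2) = 0.4269
Before dose 4, 3 doses have been given (aged 1τ, 2τ, 3τ).
C_trough = C₀ × (r + r² + … + r^3) = C₀ × r(1−r^3)/(1−r)
        = 17.37 × 0.4269 × (1 − 0.07780) / (1 − 0.4269) = 11.93 mg/L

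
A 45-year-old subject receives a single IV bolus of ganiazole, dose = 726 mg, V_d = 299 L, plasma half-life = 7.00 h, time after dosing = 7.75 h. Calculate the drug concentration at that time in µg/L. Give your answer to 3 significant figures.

1130 µg/L

C₀ = Dose / Vd = 726.0 / 299 = 2.428 mg/L
k = ln2 / t½ = 0.693147 / 7.00 = 0.09902 h⁻¹
C = C₀ · e^(−k·t) = 2.428 × e^(−0.09902 × 7.75)
  = 2.428 × 0.4642 = 1.127 mg/L
Convert: 1.127 mg/L × 1000 = 1127 µg/L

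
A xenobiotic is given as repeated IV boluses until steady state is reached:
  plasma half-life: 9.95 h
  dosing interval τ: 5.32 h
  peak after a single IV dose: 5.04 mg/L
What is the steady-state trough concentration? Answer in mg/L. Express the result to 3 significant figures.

11.2 mg/L

k = ln2 / t½ = 0.693147 / 9.95 = 0.06966 h⁻¹
e^(−kτ) = e^(−0.06966 × 5.32) = 0.6903
Accumulation ratio R = 1 / (1 − e^(−kτ)) = 1 / (1 − 0.6903) = 3.229
Steady-state trough = C₀ × R × e^(−kτ) = 5.04 × 3.229 × 0.6903 = 11.23 mg/L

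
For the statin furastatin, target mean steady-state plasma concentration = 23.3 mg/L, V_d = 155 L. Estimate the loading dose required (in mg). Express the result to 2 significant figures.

LD = Css × Vd = 23.3 × 155 = 3612 mg

3600 mg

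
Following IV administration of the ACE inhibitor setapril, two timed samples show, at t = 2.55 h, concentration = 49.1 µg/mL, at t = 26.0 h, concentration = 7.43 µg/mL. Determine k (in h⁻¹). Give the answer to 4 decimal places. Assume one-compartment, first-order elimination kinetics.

k = ln(C₁/C₂) / (t₂ − t₁) = ln(49.1/7.43) / (26.0 − 2.55)
  = 1.888 / 23.45 = 0.08051 h⁻¹

0.0805 h⁻¹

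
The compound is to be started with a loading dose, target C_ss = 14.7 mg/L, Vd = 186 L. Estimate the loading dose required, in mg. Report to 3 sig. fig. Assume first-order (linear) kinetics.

LD = Css × Vd = 14.7 × 186 = 2734 mg

2730 mg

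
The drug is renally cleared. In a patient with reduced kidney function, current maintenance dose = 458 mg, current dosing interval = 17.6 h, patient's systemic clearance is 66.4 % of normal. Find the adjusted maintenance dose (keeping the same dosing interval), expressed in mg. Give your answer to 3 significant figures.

To keep the same average steady-state level, dosing rate must scale with clearance.
CL ratio = 66.4 / 100 = 0.6640
New dose (same interval) = 458 × 0.6640 = 304.1 mg

304 mg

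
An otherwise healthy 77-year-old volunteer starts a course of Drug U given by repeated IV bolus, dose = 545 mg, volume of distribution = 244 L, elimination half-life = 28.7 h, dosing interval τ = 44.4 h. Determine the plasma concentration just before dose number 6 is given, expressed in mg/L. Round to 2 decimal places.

C₀ per dose = Dose / Vd = 545 / 244 = 2.234 mg/L
k = ln2 / t½ = 0.693147 / 28.7 = 0.02415 h⁻¹
Fraction remaining after one interval: r = e^(−kτ) = e^(−0.02415 × 44.4) = 0.3422
Before dose 6, 5 doses have been given (aged 1τ, 2τ, 3τ, 4τ, 5τ).
C_trough = C₀ × (r + r² + … + r^5) = C₀ × r(1−r^5)/(1−r)
        = 2.234 × 0.3422 × (1 − 0.004692) / (1 − 0.3422) = 1.157 mg/L

1.16 mg/L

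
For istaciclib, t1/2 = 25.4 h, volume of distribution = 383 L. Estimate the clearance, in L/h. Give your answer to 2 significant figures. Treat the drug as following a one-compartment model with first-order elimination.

k = ln2 / t½ = 0.693147 / 25.4 = 0.02729 h⁻¹
CL = k × Vd = 0.02729 × 383 = 10.45 L/h

10 L/h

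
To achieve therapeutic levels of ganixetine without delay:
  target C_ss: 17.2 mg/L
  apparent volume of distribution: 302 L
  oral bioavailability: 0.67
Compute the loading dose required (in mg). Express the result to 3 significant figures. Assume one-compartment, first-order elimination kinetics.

7750 mg

LD = Css × Vd / F = 17.2 × 302 / 0.67 = 7753 mg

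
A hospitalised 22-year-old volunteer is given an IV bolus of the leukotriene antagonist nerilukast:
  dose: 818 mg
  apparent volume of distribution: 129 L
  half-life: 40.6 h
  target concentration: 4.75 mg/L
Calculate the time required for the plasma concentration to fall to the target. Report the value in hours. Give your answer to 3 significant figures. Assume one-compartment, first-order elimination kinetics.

16.9 h

C₀ = Dose / Vd = 818.0 / 129 = 6.341 mg/L
k = ln2 / t½ = 0.693147 / 40.6 = 0.01707 h⁻¹
t = ln(C₀ / C) / k = ln(6.341 / 4.75) / 0.01707
  = ln(1.335) / 0.01707 = 0.2889 / 0.01707 = 16.92 h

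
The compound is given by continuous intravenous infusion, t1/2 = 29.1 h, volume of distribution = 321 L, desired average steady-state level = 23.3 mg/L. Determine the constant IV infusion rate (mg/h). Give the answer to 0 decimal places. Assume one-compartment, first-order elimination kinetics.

k = ln2 / t½ = 0.693147 / 29.1 = 0.02382 h⁻¹
CL = k × Vd = 0.02382 × 321 = 7.646 L/h
At steady state, infusion rate R₀ = Css × CL = 23.3 × 7.646 = 178.2 mg/h

178 mg/h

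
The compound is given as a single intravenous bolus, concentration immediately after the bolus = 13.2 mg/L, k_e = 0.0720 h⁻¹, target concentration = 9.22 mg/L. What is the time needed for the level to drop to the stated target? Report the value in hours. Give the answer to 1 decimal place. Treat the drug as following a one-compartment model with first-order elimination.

t = ln(C₀ / C) / k = ln(13.20 / 9.22) / 0.07200
  = ln(1.432) / 0.07200 = 0.3591 / 0.07200 = 4.988 h

5.0 h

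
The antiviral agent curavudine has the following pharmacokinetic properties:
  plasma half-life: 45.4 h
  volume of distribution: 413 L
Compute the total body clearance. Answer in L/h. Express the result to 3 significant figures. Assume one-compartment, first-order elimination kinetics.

6.31 L/h

k = ln2 / t½ = 0.693147 / 45.4 = 0.01527 h⁻¹
CL = k × Vd = 0.01527 × 413 = 6.307 L/h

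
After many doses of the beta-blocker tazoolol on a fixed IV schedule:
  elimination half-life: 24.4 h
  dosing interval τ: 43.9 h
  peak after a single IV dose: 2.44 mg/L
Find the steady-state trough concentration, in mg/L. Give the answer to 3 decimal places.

0.984 mg/L

k = ln2 / t½ = 0.693147 / 24.4 = 0.02841 h⁻¹
e^(−kτ) = e^(−0.02841 × 43.9) = 0.2873
Accumulation ratio R = 1 / (1 − e^(−kτ)) = 1 / (1 − 0.2873) = 1.403
Steady-state trough = C₀ × R × e^(−kτ) = 2.44 × 1.403 × 0.2873 = 0.9835 mg/L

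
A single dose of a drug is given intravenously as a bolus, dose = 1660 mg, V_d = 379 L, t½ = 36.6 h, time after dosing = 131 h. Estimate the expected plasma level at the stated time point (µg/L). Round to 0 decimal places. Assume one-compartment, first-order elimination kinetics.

C₀ = Dose / Vd = 1660 / 379 = 4.380 mg/L
k = ln2 / t½ = 0.693147 / 36.6 = 0.01894 h⁻¹
C = C₀ · e^(−k·t) = 4.380 × e^(−0.01894 × 131)
  = 4.380 × 0.08365 = 0.3664 mg/L
Convert: 0.3664 mg/L × 1000 = 366.4 µg/L

366 µg/L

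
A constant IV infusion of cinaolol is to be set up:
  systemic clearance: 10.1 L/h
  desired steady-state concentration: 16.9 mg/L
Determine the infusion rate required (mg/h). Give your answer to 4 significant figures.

At steady state, infusion rate R₀ = Css × CL = 16.9 × 10.10 = 170.7 mg/h

170.7 mg/h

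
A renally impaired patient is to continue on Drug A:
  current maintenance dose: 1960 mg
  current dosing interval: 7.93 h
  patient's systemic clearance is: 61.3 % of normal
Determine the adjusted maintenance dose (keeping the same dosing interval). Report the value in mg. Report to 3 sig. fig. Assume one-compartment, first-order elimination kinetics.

To keep the same average steady-state level, dosing rate must scale with clearance.
CL ratio = 61.3 / 100 = 0.6130
New dose (same interval) = 1960 × 0.6130 = 1201 mg

1200 mg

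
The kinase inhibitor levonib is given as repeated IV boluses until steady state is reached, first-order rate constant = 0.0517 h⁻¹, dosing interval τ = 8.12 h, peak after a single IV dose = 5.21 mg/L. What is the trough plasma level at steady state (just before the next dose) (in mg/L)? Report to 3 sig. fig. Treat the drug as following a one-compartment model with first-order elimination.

9.99 mg/L

e^(−kτ) = e^(−0.05170 × 8.12) = 0.6572
Accumulation ratio R = 1 / (1 − e^(−kτ)) = 1 / (1 − 0.6572) = 2.917
Steady-state trough = C₀ × R × e^(−kτ) = 5.21 × 2.917 × 0.6572 = 9.988 mg/L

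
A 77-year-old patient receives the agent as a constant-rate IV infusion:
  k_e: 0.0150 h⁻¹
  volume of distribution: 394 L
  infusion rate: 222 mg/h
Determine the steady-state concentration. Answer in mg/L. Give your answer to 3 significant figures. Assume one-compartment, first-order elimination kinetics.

CL = k × Vd = 0.01500 × 394 = 5.910 L/h
At steady state Css = R₀ / CL = 222 / 5.910 = 37.56 mg/L

37.6 mg/L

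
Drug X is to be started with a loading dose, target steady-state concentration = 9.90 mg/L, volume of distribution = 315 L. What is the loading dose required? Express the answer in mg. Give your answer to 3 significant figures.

LD = Css × Vd = 9.90 × 315 = 3119 mg

3120 mg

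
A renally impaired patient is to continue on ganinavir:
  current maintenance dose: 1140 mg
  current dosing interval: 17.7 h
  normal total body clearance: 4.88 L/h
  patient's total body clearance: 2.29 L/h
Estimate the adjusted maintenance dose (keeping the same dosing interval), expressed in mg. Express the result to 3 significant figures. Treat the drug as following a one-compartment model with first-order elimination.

535 mg

To keep the same average steady-state level, dosing rate must scale with clearance.
CL ratio = 2.29 / 4.88 = 0.4693
New dose (same interval) = 1140 × 0.4693 = 535.0 mg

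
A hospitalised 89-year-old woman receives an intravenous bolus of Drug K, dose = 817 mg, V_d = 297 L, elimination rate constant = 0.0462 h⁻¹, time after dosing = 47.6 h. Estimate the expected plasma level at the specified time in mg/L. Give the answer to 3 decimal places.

C₀ = Dose / Vd = 817.0 / 297 = 2.751 mg/L
C = C₀ · e^(−k·t) = 2.751 × e^(−0.04620 × 47.6)
  = 2.751 × 0.1109 = 0.3051 mg/L

0.305 mg/L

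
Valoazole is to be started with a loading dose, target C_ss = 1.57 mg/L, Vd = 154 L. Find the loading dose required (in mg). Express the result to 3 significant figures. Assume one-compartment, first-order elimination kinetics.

LD = Css × Vd = 1.57 × 154 = 241.8 mg

242 mg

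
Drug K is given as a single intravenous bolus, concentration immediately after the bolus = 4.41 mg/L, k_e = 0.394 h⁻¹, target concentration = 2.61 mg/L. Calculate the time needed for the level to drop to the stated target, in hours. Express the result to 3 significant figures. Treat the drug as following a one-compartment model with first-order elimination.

t = ln(C₀ / C) / k = ln(4.410 / 2.61) / 0.3940
  = ln(1.690) / 0.3940 = 0.5247 / 0.3940 = 1.332 h

1.33 h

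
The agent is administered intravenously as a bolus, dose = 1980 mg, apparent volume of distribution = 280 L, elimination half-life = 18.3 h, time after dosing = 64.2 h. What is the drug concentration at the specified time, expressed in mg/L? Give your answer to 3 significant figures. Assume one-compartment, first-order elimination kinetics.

0.621 mg/L

C₀ = Dose / Vd = 1980 / 280 = 7.071 mg/L
k = ln2 / t½ = 0.693147 / 18.3 = 0.03788 h⁻¹
C = C₀ · e^(−k·t) = 7.071 × e^(−0.03788 × 64.2)
  = 7.071 × 0.08787 = 0.6213 mg/L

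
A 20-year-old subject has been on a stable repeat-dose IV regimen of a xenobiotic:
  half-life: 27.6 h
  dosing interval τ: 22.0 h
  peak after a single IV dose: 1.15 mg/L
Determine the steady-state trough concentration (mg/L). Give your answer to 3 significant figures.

1.56 mg/L

k = ln2 / t½ = 0.693147 / 27.6 = 0.02511 h⁻¹
e^(−kτ) = e^(−0.02511 × 22.0) = 0.5756
Accumulation ratio R = 1 / (1 − e^(−kτ)) = 1 / (1 − 0.5756) = 2.356
Steady-state trough = C₀ × R × e^(−kτ) = 1.15 × 2.356 × 0.5756 = 1.560 mg/L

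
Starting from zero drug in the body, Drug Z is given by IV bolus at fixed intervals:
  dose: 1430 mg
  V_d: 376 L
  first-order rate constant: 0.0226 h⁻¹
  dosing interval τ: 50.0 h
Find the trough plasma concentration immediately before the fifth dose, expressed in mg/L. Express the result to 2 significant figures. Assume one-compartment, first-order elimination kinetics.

C₀ per dose = Dose / Vd = 1430 / 376 = 3.803 mg/L
Fraction remaining after one interval: r = e^(−kτ) = e^(−0.02260 × 50.0) = 0.3230
Before dose 5, 4 doses have been given (aged 1τ, 2τ, 3τ, 4τ).
C_trough = C₀ × (r + r² + … + r^4) = C₀ × r(1−r^4)/(1−r)
        = 3.803 × 0.3230 × (1 − 0.01088) / (1 − 0.3230) = 1.795 mg/L

1.8 mg/L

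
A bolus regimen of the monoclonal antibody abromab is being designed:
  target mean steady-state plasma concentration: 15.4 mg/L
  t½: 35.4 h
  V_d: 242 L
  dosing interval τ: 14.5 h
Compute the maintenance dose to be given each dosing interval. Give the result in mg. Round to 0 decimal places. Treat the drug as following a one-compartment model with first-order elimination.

1058 mg

k = ln2 / t½ = 0.693147 / 35.4 = 0.01958 h⁻¹
CL = k × Vd = 0.01958 × 242 = 4.738 L/h
At steady state, Dose/τ = Css × CL.
Dose = Css × CL × τ = 15.4 × 4.738 × 14.5 = 1058 mg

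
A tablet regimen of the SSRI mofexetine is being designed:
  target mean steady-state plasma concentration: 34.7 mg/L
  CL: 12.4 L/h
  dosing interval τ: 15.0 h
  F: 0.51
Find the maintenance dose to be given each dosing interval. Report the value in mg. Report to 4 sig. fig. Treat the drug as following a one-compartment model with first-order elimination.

12660 mg

At steady state, F × (Dose/τ) = Css × CL.
Dose = Css × CL × τ / F = 34.7 × 12.40 × 15.0 / 0.51 = 12660 mg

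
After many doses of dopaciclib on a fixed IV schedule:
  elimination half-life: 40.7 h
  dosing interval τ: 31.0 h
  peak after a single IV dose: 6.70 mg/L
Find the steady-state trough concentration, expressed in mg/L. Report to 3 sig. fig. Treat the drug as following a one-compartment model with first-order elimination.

9.63 mg/L

k = ln2 / t½ = 0.693147 / 40.7 = 0.01703 h⁻¹
e^(−kτ) = e^(−0.01703 × 31.0) = 0.5898
Accumulation ratio R = 1 / (1 − e^(−kτ)) = 1 / (1 − 0.5898) = 2.438
Steady-state trough = C₀ × R × e^(−kτ) = 6.70 × 2.438 × 0.5898 = 9.634 mg/L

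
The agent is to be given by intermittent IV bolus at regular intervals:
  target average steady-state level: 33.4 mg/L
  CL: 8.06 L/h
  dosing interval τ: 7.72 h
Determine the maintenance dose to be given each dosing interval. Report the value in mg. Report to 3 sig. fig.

2080 mg

At steady state, Dose/τ = Css × CL.
Dose = Css × CL × τ = 33.4 × 8.060 × 7.72 = 2078 mg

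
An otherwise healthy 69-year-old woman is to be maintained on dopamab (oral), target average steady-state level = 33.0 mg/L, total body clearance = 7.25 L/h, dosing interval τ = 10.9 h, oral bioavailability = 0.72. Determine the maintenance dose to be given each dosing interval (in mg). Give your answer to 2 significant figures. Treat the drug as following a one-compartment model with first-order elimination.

3600 mg

At steady state, F × (Dose/τ) = Css × CL.
Dose = Css × CL × τ / F = 33.0 × 7.250 × 10.9 / 0.72 = 3622 mg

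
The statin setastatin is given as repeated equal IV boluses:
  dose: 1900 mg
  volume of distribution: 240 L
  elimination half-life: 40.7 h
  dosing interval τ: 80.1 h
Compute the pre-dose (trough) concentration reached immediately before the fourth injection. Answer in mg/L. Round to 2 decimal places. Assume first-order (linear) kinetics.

C₀ per dose = Dose / Vd = 1900 / 240 = 7.917 mg/L
k = ln2 / t½ = 0.693147 / 40.7 = 0.01703 h⁻¹
Fraction remaining after one interval: r = e^(−kτ) = e^(−0.01703 × 80.1) = 0.2556
Before dose 4, 3 doses have been given (aged 1τ, 2τ, 3τ).
C_trough = C₀ × (r + r² + … + r^3) = C₀ × r(1−r^3)/(1−r)
        = 7.917 × 0.2556 × (1 − 0.01670) / (1 − 0.2556) = 2.673 mg/L

2.67 mg/L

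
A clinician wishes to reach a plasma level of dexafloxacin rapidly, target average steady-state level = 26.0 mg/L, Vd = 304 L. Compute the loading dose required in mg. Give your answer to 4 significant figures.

LD = Css × Vd = 26.0 × 304 = 7904 mg

7904 mg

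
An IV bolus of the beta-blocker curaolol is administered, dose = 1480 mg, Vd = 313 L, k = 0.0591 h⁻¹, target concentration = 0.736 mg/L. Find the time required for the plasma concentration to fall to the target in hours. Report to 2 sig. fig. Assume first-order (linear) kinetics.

C₀ = Dose / Vd = 1480 / 313 = 4.728 mg/L
t = ln(C₀ / C) / k = ln(4.728 / 0.736) / 0.05910
  = ln(6.424) / 0.05910 = 1.860 / 0.05910 = 31.47 h

31 h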